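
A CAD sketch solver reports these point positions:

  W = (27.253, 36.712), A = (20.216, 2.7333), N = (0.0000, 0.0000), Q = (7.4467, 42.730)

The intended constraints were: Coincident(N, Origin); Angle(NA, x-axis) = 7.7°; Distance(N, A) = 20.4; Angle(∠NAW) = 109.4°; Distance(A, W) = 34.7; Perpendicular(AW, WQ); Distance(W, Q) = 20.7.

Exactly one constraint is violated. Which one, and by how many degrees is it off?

Perpendicular(AW, WQ) — off by 5.20°.

N = (0.00, 0.00) ✓; NA at 7.700° ✓; |NA| = 20.40 ✓; ∠NAW = 109.4° ✓; |AW| = 34.70 ✓; ∠(AW, WQ) = 84.80° ✗; |WQ| = 20.70 ✓.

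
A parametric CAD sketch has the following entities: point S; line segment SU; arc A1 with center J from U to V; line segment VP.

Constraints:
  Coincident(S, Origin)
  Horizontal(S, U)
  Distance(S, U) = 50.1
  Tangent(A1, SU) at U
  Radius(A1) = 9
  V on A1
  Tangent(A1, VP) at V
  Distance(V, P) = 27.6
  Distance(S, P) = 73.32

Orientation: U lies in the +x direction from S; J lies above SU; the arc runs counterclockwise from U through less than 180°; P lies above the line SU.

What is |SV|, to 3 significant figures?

59.3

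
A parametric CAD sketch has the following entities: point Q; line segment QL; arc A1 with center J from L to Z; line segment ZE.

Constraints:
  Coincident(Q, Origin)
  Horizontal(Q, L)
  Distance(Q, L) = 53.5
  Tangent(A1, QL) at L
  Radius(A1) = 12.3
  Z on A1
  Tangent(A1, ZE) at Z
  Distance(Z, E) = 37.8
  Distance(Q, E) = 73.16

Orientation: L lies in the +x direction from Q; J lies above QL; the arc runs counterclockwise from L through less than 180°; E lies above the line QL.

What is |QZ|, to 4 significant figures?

67.10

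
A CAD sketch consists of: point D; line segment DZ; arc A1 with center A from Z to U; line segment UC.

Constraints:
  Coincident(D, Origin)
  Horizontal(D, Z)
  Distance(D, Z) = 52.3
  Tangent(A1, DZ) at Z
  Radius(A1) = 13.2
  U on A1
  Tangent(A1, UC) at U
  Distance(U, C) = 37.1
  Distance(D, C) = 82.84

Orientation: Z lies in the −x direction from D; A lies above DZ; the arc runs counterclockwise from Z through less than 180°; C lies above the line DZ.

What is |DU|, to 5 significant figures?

47.405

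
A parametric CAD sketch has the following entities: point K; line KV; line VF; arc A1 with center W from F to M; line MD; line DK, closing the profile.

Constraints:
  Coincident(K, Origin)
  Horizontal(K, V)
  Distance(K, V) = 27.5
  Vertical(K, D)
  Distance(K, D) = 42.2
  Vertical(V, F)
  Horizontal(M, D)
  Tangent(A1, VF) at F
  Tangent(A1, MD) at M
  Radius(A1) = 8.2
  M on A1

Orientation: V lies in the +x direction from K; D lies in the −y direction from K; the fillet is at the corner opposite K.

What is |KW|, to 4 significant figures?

39.10

K is at the origin; KV is horizontal with |KV| = 27.5 and V on the +x side, so V = (27.50, 0.000). KD is vertical with |KD| = 42.2 and D on the −y side, so D = (0.000, -42.20). The virtual corner opposite K is at (27.50, -42.20). A1 meets VF tangentially, so WF is at right angles to VF and tangency of A1 to MD means the radius WM is perpendicular to MD, with radius 8.2, so the center W sits 8.2 in from both sides at W = (19.30, -34.00). Then |KW| = |W − K| = 39.10.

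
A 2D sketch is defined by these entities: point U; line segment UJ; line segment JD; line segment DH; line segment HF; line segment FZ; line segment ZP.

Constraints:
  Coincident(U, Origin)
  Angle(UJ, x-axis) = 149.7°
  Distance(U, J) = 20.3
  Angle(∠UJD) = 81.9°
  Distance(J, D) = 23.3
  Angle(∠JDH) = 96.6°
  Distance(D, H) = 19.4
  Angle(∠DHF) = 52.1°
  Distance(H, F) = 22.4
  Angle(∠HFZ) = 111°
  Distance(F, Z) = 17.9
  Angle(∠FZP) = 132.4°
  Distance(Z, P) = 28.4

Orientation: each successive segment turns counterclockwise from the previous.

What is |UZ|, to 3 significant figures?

30.8

U is at the origin; UJ runs at 149.7° with length 20.3, so J = (-17.5, 10.2). ∠UJD = 81.9° gives JD at -112° from the x-axis; with |JD| = 23.3, D = (-26.3, -11.3). ∠JDH = 96.6° gives DH at -28.8° from the x-axis; with |DH| = 19.4, H = (-9.33, -20.7). ∠DHF = 52.1° gives HF at 99.1° from the x-axis; with |HF| = 22.4, F = (-12.9, 1.44). ∠HFZ = 111.0° gives FZ at 168° from the x-axis; with |FZ| = 17.9, Z = (-30.4, 5.13). Then |UZ| = |Z − U| = 30.8.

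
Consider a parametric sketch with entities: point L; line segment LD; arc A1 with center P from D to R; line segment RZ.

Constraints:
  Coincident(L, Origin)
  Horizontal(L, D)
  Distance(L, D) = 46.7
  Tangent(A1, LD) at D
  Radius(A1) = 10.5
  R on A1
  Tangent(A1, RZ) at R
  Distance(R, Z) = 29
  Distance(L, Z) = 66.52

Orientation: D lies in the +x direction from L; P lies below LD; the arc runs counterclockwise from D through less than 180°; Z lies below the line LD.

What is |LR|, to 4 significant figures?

40.90

Checks: |PD| = 10.50 ✓; |PR| = 10.50 ✓; ∠(PR, RZ) = 90.00° ✓; |RZ| = 29.00 ✓; |LZ| = 66.52 ✓.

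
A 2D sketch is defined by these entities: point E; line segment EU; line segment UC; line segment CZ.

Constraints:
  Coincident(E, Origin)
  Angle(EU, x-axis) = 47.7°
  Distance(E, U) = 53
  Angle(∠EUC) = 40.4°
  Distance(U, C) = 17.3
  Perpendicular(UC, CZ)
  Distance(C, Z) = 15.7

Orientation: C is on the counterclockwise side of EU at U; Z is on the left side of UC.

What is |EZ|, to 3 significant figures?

29.7

E is at the origin; EU runs at 47.7° with length 53.0, so U = 53.0·(cos 47.7°, sin 47.7°) = (35.7, 39.2). ∠EUC = 40.4°, so UC runs at 47.7° + (180° − 40.4°) = 187° from the x-axis; with |UC| = 17.3, C = U + 17.3·(cos 187°, sin 187°) = (18.5, 37.0). UC ⟂ CZ; with |CZ| = 15.7 on the left of UC, Z = C + 15.7·(0.127, -0.992) = (20.5, 21.4). Then |EZ| = |Z − E| = 29.7.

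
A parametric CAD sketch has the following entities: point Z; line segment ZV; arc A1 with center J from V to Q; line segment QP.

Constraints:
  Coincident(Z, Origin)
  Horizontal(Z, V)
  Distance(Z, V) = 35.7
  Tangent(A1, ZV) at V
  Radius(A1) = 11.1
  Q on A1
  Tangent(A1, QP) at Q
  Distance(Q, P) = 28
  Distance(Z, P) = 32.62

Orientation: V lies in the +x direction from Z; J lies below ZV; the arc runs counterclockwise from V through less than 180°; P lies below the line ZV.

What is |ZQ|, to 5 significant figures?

26.618

Checks: |JQ| = 11.10 ✓; ∠(JQ, QP) = 90.00° ✓; |QP| = 28.00 ✓; |ZP| = 32.62 ✓.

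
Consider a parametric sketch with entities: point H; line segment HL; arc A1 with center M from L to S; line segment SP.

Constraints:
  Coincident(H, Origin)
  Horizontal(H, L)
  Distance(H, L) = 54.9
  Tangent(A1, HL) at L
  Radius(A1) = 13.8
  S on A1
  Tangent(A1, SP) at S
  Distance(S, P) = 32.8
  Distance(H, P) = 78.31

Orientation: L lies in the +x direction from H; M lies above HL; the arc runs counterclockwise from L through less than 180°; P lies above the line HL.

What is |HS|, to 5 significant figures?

70.404

Checks: |MS| = 13.80 ✓; ∠(MS, SP) = 90.00° ✓; |SP| = 32.80 ✓; |HP| = 78.31 ✓.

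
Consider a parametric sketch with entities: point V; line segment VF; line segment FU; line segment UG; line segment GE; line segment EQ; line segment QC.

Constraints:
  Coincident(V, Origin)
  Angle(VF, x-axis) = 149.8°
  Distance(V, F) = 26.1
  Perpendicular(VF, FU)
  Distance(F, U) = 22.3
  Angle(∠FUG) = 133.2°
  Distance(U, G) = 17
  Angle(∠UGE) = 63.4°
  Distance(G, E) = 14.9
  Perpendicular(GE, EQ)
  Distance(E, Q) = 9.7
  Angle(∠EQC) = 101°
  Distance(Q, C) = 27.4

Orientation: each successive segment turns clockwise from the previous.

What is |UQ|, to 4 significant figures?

9.131

∠UGE = 63.4° gives GE at -103.6° from the x-axis; with |GE| = 14.9, E = (1.720, 21.74). The perpendicularity gives EQ at right angles to GE, so EQ runs at 166.4°; with |EQ| = 9.7, Q = (-7.708, 24.02). Then |UQ| = |Q − U| = 9.131.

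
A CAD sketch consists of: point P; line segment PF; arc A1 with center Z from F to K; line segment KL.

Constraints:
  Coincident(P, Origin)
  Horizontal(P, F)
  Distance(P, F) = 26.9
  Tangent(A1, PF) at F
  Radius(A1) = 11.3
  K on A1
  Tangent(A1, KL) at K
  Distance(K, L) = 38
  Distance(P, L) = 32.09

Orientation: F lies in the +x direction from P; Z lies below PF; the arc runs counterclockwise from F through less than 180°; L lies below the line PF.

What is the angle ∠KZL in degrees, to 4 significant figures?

73.44°

P is at the origin; PF is horizontal with |PF| = 26.9 and F on the +x side, so F = (26.90, 0.000). The tangent condition forces ZF to be normal to PF, so Z = F + (0, -11.3) = (26.90, -11.30). Since ZK ⟂ KL (tangency), |ZL| = √(11.3² + 38.0²) = 39.64 regardless of where K sits on A1. So L lies on both circle(P, 32.09) and circle(Z, 39.64); the below-PF intersection is L = (-7.369, -31.23). K is the foot of the tangent from L: K = (18.67, -3.557).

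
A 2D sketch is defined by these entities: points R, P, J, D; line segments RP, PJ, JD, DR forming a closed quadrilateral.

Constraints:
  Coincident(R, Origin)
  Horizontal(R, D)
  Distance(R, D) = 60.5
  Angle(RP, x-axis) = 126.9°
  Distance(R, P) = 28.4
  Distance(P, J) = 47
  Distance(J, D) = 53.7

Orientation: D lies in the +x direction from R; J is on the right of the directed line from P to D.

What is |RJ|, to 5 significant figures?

18.685

R is at the origin; RD is horizontal with |RD| = 60.5 and D in +x, so D = (60.5, 0). RP runs at 126.9° with |RP| = 28.4, so P = (-17.052, 22.711). J is determined by |PJ| = 47.0 and |JD| = 53.7 together: it lies at the intersection of circle(P, 47.0) and circle(D, 53.7). With |PD| = 80.809, the foot of the radical line on PD is 36.230 from P and the perpendicular offset is √(47.0² − 36.230²) = 29.940. Taking the right-of-PD solution: J = (9.3032, -16.204).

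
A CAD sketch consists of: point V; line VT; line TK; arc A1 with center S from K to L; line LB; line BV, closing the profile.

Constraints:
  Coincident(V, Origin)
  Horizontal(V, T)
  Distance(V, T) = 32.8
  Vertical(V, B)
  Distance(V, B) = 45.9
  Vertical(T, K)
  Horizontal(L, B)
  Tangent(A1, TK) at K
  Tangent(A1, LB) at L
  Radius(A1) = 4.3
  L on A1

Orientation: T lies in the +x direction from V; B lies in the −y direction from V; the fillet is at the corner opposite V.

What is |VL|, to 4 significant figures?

54.03

The virtual corner opposite V is at (32.80, -45.90). The tangent condition forces SK to be normal to TK and A1 meets LB tangentially, so SL is at right angles to LB, with radius 4.3, so the center S sits 4.3 in from both sides at S = (28.50, -41.60). That places the tangent points at K = (32.80, -41.60) on TK and L = (28.50, -45.90) on LB. Then |VL| = |L − V| = 54.03.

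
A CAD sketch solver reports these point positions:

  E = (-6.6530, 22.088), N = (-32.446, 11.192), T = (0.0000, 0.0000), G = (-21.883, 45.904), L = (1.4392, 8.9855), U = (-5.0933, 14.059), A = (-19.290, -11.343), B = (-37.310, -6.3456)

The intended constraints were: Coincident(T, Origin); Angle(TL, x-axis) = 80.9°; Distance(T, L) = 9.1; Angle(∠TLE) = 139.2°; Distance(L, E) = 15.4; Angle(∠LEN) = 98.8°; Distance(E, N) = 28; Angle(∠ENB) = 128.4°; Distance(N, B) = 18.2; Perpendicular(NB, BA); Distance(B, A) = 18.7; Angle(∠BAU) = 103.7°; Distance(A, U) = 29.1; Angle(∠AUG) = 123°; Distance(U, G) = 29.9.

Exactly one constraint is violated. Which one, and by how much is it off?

Distance(U, G) = 29.9 — off by 6.10.

T = (0.00, 0.00) ✓; TL at 80.90° ✓; |TL| = 9.100 ✓; ∠TLE = 139.2° ✓; |LE| = 15.40 ✓; ∠LEN = 98.80° ✓; |EN| = 28.00 ✓; ∠ENB = 128.4° ✓; |NB| = 18.20 ✓; ∠(NB, BA) = 90.00° ✓; |BA| = 18.70 ✓; ∠BAU = 103.7° ✓; |AU| = 29.10 ✓; ∠AUG = 123.0° ✓; |UG| = 36.00 ✗.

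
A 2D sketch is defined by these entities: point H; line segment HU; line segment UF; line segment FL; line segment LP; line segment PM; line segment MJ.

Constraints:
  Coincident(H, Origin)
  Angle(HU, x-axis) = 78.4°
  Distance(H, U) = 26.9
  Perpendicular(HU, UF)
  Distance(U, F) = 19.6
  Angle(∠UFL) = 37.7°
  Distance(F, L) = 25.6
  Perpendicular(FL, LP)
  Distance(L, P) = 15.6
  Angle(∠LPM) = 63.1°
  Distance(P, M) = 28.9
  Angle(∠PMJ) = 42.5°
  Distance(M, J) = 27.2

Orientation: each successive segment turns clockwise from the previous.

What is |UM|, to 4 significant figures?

18.31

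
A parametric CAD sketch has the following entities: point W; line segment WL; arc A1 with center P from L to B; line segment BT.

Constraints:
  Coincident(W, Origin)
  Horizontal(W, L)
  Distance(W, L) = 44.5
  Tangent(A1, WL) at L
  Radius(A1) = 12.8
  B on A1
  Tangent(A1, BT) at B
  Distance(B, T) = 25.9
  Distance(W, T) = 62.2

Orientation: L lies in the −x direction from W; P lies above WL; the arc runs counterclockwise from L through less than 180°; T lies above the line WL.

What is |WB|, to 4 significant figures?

38.48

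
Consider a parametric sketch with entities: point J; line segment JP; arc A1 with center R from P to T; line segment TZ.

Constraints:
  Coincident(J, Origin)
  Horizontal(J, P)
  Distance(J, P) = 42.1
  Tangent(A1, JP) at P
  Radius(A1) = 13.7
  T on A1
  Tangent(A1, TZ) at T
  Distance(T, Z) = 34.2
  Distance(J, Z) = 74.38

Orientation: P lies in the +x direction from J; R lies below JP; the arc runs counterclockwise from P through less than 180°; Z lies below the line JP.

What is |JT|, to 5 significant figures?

40.340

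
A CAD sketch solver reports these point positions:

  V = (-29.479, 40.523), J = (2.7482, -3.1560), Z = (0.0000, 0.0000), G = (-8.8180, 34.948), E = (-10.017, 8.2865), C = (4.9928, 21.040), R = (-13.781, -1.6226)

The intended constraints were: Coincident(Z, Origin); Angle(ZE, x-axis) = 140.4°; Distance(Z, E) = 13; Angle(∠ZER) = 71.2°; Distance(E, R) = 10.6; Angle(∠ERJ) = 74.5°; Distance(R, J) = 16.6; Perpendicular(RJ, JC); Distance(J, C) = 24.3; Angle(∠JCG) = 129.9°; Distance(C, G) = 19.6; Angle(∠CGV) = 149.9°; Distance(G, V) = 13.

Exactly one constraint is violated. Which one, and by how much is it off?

Distance(G, V) = 13 — off by 8.40.

Z = (0.00, 0.00) ✓; ZE at 140.4° ✓; |ZE| = 13.00 ✓; ∠ZER = 71.20° ✓; |ER| = 10.60 ✓; ∠ERJ = 74.50° ✓; |RJ| = 16.60 ✓; ∠(RJ, JC) = 90.00° ✓; |JC| = 24.30 ✓; ∠JCG = 129.9° ✓; |CG| = 19.60 ✓; ∠CGV = 149.9° ✓; |GV| = 21.40 ✗.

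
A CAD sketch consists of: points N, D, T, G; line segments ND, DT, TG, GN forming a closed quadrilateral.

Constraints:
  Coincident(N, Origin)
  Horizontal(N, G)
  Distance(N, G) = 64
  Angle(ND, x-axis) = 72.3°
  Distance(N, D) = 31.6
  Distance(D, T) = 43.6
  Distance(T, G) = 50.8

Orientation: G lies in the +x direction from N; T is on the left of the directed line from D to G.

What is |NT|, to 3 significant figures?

69.1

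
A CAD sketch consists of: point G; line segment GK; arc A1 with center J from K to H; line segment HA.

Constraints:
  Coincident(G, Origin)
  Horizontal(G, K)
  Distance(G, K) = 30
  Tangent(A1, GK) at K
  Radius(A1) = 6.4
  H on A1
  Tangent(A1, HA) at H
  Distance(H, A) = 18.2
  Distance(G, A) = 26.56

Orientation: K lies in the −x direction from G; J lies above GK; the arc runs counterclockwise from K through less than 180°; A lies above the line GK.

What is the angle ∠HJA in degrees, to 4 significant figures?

70.63°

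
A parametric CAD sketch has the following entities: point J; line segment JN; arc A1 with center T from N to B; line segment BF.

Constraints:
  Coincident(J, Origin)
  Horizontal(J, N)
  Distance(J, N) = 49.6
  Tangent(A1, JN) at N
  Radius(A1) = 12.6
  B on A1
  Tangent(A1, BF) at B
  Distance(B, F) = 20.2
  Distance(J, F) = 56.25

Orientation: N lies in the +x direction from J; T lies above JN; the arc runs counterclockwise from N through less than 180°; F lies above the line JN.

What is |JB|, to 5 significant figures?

62.175

Checks: |TB| = 12.60 ✓; ∠(TB, BF) = 90.00° ✓; |BF| = 20.20 ✓; |JF| = 56.25 ✓.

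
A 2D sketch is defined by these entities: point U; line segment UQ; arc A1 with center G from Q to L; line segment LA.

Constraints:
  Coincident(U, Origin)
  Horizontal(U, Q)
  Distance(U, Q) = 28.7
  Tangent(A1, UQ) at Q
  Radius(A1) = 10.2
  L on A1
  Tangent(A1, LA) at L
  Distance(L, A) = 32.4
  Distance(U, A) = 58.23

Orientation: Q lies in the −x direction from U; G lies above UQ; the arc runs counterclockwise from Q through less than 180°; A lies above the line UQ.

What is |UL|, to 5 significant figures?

26.284

U is at the origin; U and Q share the same y with |UQ| = 28.7 and Q on the −x side, so Q = (-28.700, 0.0000). A1 meets UQ tangentially, so GQ is at right angles to UQ, so G = Q + (0, 10.2) = (-28.700, 10.200). Since GL ⟂ LA (tangency), |GA| = √(10.2² + 32.4²) = 33.968 regardless of where L sits on A1. So A lies on both circle(U, 58.23) and circle(G, 33.968); the above-UQ intersection is A = (-40.142, 42.183). L is the foot of the tangent from A: L = (-20.571, 16.361).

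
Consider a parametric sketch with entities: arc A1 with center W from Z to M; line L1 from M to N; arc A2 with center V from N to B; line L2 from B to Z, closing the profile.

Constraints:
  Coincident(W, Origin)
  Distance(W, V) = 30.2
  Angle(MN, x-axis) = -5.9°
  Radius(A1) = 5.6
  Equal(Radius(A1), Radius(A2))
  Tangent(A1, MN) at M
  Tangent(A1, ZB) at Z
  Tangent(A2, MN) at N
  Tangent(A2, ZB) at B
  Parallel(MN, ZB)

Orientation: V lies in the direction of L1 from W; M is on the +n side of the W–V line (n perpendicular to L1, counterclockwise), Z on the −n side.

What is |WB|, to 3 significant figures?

30.7

Tangency of A1 to both parallel lines with radius 5.6 puts M and Z at W ± 5.6·n: M = (0.576, 5.57), Z = (-0.576, -5.57). Equal radii place N and B the same way about V: N = V + 5.6·n = (30.6, 2.47), B = V − 5.6·n = (29.5, -8.67). Then |WB| = |B − W| = 30.7.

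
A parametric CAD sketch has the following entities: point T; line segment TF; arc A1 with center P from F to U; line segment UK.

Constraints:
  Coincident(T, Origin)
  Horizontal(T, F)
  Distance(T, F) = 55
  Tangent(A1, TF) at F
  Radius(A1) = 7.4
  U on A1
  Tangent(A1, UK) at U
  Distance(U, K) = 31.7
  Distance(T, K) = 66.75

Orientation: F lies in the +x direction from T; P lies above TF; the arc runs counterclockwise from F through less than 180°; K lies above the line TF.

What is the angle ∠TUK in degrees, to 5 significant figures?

82.833°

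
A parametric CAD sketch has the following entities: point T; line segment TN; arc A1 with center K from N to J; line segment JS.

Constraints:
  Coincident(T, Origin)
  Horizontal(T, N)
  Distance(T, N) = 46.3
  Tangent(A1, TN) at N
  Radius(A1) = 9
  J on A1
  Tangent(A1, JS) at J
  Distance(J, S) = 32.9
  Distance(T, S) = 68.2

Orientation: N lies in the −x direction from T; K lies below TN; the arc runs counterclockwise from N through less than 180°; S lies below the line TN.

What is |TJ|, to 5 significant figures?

56.096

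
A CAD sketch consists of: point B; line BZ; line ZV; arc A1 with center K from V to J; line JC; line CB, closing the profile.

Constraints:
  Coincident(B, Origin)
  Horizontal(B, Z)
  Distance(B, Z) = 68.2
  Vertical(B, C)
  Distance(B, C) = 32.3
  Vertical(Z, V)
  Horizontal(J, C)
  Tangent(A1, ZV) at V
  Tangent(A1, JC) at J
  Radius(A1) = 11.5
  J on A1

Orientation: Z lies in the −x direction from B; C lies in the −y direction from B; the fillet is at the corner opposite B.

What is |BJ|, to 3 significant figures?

65.3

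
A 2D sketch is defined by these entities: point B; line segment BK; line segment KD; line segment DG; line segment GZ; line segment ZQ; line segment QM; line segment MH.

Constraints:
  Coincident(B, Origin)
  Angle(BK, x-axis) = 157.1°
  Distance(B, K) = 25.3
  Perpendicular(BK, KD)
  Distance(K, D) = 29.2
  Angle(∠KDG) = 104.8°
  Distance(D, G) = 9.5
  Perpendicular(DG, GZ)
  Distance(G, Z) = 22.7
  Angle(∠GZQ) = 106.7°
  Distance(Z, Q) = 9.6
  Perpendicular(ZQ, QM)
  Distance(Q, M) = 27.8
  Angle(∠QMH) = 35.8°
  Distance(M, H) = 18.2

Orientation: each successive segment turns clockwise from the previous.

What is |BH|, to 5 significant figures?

26.818

ZQ is perpendicular to QM, so QM runs at 98.600°; with |QM| = 27.8, M = (-19.386, 38.983). ∠QMH = 35.8° gives MH at -45.600° from the x-axis; with |MH| = 18.2, H = (-6.6521, 25.980). Then |BH| = |H − B| = 26.818.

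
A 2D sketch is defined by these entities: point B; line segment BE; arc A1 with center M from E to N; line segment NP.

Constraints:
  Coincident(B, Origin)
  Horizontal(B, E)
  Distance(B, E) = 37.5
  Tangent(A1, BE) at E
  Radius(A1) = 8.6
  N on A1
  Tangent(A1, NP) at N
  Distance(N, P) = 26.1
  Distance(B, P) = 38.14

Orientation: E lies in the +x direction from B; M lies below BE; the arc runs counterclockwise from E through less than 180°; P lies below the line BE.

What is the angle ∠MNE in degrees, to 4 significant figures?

53.17°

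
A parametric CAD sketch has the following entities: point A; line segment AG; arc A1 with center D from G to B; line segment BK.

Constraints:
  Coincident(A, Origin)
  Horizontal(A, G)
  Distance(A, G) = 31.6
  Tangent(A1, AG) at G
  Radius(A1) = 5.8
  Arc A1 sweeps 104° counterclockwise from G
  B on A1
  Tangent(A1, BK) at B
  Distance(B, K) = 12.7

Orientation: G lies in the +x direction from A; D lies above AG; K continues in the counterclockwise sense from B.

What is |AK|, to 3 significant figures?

39.3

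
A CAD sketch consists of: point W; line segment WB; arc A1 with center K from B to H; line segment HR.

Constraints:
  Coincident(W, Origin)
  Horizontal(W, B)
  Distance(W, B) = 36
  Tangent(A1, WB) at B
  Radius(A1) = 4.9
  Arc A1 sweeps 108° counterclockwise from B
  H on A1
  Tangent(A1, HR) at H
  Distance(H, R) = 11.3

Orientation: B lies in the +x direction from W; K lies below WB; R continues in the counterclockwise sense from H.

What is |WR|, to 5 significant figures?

38.830

W is at the origin; W and B share the same y with |WB| = 36.0 and B on the +x side, so B = (36.000, 0.0000). The tangent condition forces KB to be normal to WB, so K = B + (0, -4.9) = (36.000, -4.9000). On A1, B sits at bearing 90° from K; a 108° counterclockwise sweep puts H at bearing 198°, so H = K + 4.9·(cos 198°, sin 198°) = (31.340, -6.4142). Tangency of A1 to HR means the radius KH is perpendicular to HR, so HR runs along (−sin 198°, cos 198°); with |HR| = 11.3, R = (34.832, -17.161). Then |WR| = |R − W| = 38.830.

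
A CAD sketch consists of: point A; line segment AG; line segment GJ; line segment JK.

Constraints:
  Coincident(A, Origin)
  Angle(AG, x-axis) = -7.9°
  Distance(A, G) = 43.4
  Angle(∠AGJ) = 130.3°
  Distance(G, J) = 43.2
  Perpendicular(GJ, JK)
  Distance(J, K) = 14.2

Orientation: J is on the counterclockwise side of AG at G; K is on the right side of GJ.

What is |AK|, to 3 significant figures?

85.5

∠AGJ = 130.3°, so GJ runs at -7.9° + (180° − 130.3°) = 41.8° from the x-axis; with |GJ| = 43.2, J = G + 43.2·(cos 41.8°, sin 41.8°) = (75.2, 22.8). GJ ⟂ JK; with |JK| = 14.2 on the right of GJ, K = J + 14.2·(0.667, -0.745) = (84.7, 12.2). Then |AK| = |K − A| = 85.5.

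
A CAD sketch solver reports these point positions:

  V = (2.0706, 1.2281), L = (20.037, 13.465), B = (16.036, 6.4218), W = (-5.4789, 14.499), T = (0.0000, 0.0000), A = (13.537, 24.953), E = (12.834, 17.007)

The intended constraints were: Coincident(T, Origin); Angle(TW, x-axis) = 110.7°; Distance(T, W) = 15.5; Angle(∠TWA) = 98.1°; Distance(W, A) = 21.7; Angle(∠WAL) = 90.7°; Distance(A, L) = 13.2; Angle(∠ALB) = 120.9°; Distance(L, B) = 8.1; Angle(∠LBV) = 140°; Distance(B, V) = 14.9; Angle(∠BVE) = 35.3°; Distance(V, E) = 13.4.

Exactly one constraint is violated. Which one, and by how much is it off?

Distance(V, E) = 13.4 — off by 5.70.

T = (0.00, 0.00) ✓; TW at 110.7° ✓; |TW| = 15.50 ✓; ∠TWA = 98.10° ✓; |WA| = 21.70 ✓; ∠WAL = 90.70° ✓; |AL| = 13.20 ✓; ∠ALB = 120.9° ✓; |LB| = 8.100 ✓; ∠LBV = 140.0° ✓; |BV| = 14.90 ✓; ∠BVE = 35.30° ✓; |VE| = 19.10 ✗.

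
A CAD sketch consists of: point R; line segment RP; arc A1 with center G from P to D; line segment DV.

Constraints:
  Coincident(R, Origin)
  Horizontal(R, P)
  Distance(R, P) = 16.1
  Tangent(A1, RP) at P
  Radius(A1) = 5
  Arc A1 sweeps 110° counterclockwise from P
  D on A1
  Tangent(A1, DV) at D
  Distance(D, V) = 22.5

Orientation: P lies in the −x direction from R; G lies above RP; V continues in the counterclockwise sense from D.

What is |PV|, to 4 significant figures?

28.01

R is at the origin; RP is horizontal with |RP| = 16.1 and P on the −x side, so P = (-16.10, 0.000). Since A1 is tangent to RP there, GP ⟂ RP, so G = P + (0, 5) = (-16.10, 5.000). On A1, P sits at bearing -90° from G; a 110° counterclockwise sweep puts D at bearing 20°, so D = G + 5.0·(cos 20°, sin 20°) = (-11.40, 6.710). Tangency of A1 to DV means the radius GD is perpendicular to DV, so DV runs along (−sin 20°, cos 20°); with |DV| = 22.5, V = (-19.10, 27.85). Then |PV| = |V − P| = 28.01.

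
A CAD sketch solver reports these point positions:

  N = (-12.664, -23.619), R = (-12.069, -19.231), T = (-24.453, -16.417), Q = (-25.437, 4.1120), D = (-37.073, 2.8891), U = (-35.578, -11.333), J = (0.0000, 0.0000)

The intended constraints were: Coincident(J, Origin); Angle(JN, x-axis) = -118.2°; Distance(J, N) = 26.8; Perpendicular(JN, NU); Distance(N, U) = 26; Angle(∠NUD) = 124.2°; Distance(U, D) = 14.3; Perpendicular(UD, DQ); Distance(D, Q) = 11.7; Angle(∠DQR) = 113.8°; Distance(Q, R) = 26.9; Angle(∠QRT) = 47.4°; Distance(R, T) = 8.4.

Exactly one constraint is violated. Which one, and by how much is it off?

Distance(R, T) = 8.4 — off by 4.30.

J = (0.00, 0.00) ✓; JN at -118.2° ✓; |JN| = 26.80 ✓; ∠(JN, NU) = 90.00° ✓; |NU| = 26.00 ✓; ∠NUD = 124.2° ✓; |UD| = 14.30 ✓; ∠(UD, DQ) = 90.00° ✓; |DQ| = 11.70 ✓; ∠DQR = 113.8° ✓; |QR| = 26.90 ✓; ∠QRT = 47.40° ✓; |RT| = 12.70 ✗.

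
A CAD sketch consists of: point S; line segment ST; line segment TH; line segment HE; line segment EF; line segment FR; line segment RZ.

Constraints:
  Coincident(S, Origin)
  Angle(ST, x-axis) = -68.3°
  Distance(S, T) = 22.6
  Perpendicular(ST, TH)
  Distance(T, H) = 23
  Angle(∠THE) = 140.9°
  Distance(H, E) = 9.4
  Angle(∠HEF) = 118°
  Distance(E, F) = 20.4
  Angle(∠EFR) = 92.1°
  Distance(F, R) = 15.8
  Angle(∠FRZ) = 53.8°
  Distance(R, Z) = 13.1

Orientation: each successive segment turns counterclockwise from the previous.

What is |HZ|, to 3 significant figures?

14.5

S is at the origin; ST runs at -68.3° with length 22.6, so T = (8.36, -21.0). The perpendicularity gives TH at right angles to ST, so TH runs at 21.7°; with |TH| = 23.0, H = (29.7, -12.5). ∠THE = 140.9° gives HE at 60.8° from the x-axis; with |HE| = 9.4, E = (34.3, -4.29). ∠HEF = 118.0° gives EF at 123° from the x-axis; with |EF| = 20.4, F = (23.3, 12.9). ∠EFR = 92.1° gives FR at -149° from the x-axis; with |FR| = 15.8, R = (9.68, 4.79). ∠FRZ = 53.8° gives RZ at -23.1° from the x-axis; with |RZ| = 13.1, Z = (21.7, -0.347). Then |HZ| = |Z − H| = 14.5.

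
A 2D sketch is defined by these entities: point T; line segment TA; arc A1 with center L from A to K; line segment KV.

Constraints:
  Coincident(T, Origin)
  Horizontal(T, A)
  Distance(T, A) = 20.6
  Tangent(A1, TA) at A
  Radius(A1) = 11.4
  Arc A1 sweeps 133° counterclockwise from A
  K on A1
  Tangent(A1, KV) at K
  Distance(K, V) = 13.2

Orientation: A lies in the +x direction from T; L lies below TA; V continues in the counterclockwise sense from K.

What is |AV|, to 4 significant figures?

28.84

T is at the origin; TA is horizontal with |TA| = 20.6 and A on the +x side, so A = (20.60, 0.000). A1 meets TA tangentially, so LA is at right angles to TA, so L = A + (0, -11.4) = (20.60, -11.40). On A1, A sits at bearing 90° from L; a 133° counterclockwise sweep puts K at bearing 223°, so K = L + 11.4·(cos 223°, sin 223°) = (12.26, -19.17). The tangent condition forces LK to be normal to KV, so KV runs along (−sin 223°, cos 223°); with |KV| = 13.2, V = (21.26, -28.83). Then |AV| = |V − A| = 28.84.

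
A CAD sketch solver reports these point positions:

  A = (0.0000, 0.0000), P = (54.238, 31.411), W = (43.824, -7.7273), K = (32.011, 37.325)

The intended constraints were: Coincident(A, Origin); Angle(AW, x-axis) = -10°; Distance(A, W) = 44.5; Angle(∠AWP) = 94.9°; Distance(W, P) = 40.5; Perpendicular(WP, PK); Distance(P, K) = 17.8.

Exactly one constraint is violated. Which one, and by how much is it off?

Distance(P, K) = 17.8 — off by 5.20.

A = (0.00, 0.00) ✓; AW at -10.00° ✓; |AW| = 44.50 ✓; ∠AWP = 94.90° ✓; |WP| = 40.50 ✓; ∠(WP, PK) = 90.00° ✓; |PK| = 23.00 ✗.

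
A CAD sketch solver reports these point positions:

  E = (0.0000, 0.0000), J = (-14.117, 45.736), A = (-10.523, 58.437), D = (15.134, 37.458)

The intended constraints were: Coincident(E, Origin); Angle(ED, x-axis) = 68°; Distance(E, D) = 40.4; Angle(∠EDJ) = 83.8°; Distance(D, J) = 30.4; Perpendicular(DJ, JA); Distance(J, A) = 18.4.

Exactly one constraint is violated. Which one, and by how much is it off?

Distance(J, A) = 18.4 — off by 5.20.

E = (0.00, 0.00) ✓; ED at 68.00° ✓; |ED| = 40.40 ✓; ∠EDJ = 83.80° ✓; |DJ| = 30.40 ✓; ∠(DJ, JA) = 90.00° ✓; |JA| = 13.20 ✗.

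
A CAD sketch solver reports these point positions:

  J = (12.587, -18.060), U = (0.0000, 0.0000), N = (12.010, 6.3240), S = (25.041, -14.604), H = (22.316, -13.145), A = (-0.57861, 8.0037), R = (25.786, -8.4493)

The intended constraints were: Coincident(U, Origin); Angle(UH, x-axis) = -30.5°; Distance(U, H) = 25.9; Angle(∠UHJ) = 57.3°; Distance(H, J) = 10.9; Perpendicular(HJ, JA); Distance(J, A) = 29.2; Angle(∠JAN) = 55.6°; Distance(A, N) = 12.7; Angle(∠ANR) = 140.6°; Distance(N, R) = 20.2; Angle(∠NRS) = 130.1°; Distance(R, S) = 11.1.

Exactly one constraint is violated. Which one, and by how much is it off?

Distance(R, S) = 11.1 — off by 4.90.

U = (0.00, 0.00) ✓; UH at -30.50° ✓; |UH| = 25.90 ✓; ∠UHJ = 57.30° ✓; |HJ| = 10.90 ✓; ∠(HJ, JA) = 90.00° ✓; |JA| = 29.20 ✓; ∠JAN = 55.60° ✓; |AN| = 12.70 ✓; ∠ANR = 140.6° ✓; |NR| = 20.20 ✓; ∠NRS = 130.1° ✓; |RS| = 6.200 ✗.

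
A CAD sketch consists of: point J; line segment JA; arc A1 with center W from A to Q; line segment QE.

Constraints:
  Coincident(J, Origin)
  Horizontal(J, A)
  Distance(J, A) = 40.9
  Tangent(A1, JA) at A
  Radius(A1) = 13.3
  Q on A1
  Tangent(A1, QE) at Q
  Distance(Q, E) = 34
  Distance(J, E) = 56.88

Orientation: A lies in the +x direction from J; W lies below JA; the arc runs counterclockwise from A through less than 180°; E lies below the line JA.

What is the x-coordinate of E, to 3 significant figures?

30.2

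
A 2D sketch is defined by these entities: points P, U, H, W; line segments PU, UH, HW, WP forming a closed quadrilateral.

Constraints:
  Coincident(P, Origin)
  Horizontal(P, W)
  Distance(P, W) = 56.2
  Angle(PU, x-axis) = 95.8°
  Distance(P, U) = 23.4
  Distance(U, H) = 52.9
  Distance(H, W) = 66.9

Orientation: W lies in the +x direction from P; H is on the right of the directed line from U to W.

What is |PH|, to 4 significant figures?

29.84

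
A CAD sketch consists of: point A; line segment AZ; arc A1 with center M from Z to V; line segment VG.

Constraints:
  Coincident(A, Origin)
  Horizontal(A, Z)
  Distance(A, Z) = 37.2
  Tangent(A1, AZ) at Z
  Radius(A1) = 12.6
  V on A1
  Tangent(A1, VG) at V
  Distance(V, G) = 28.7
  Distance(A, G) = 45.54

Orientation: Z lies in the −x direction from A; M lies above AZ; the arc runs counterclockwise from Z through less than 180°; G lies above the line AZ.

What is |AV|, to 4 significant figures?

27.16

Checks: |MV| = 12.60 ✓; ∠(MV, VG) = 90.00° ✓; |VG| = 28.70 ✓; |AG| = 45.54 ✓.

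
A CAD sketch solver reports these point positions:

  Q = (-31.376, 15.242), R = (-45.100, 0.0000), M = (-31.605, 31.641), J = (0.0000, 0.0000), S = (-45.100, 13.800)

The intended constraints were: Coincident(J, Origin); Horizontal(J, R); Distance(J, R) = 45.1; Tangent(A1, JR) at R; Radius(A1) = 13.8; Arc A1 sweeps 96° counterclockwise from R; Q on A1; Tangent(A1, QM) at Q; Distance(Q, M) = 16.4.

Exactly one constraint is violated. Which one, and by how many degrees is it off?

Tangent(A1, QM) at Q — off by 5.20°.

J = (0.00, 0.00) ✓; J.y = 0.00, R.y = 0.00 ✓; |JR| = 45.10 ✓; ∠(SR, RJ) = 90.00° ✓; |SR| = 13.80 ✓; bearing(S→Q) − bearing(S→R) = 96.00° ✓; |SQ| = 13.80 ✓; ∠(SQ, QM) = 95.20° ✗; |QM| = 16.40 ✓.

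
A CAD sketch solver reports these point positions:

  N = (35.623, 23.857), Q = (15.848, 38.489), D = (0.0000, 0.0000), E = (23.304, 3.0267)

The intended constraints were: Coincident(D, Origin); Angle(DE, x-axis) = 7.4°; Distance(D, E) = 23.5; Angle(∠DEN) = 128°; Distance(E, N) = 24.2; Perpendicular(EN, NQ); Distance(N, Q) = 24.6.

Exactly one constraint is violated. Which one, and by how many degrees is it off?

Perpendicular(EN, NQ) — off by 5.90°.

D = (0.00, 0.00) ✓; DE at 7.400° ✓; |DE| = 23.50 ✓; ∠DEN = 128.0° ✓; |EN| = 24.20 ✓; ∠(EN, NQ) = 84.10° ✗; |NQ| = 24.60 ✓.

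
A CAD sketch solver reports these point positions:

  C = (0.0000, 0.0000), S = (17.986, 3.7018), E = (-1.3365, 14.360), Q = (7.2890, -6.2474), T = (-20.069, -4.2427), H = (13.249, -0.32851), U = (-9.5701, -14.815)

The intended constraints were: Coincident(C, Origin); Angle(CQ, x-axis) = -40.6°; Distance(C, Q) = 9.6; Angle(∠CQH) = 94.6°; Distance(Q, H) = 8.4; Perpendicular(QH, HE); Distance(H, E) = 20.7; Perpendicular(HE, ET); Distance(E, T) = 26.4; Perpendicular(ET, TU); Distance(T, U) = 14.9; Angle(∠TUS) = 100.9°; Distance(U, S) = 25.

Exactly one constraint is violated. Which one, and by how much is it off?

Distance(U, S) = 25 — off by 8.20.

C = (0.00, 0.00) ✓; CQ at -40.60° ✓; |CQ| = 9.600 ✓; ∠CQH = 94.60° ✓; |QH| = 8.400 ✓; ∠(QH, HE) = 90.00° ✓; |HE| = 20.70 ✓; ∠(HE, ET) = 90.00° ✓; |ET| = 26.40 ✓; ∠(ET, TU) = 90.00° ✓; |TU| = 14.90 ✓; ∠TUS = 100.9° ✓; |US| = 33.20 ✗.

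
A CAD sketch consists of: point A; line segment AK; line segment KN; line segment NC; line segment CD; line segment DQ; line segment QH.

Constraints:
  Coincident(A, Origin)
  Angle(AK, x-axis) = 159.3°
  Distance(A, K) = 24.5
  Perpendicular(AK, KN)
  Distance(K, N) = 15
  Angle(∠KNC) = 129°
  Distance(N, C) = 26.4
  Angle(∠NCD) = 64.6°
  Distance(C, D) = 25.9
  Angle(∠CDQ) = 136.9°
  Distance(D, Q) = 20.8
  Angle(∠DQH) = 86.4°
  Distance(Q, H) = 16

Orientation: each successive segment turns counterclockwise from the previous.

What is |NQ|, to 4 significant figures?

31.28

∠NCD = 64.6° gives CD at 55.70° from the x-axis; with |CD| = 25.9, D = (-0.3056, -6.769). ∠CDQ = 136.9° gives DQ at 98.80° from the x-axis; with |DQ| = 20.8, Q = (-3.488, 13.79). Then |NQ| = |Q − N| = 31.28.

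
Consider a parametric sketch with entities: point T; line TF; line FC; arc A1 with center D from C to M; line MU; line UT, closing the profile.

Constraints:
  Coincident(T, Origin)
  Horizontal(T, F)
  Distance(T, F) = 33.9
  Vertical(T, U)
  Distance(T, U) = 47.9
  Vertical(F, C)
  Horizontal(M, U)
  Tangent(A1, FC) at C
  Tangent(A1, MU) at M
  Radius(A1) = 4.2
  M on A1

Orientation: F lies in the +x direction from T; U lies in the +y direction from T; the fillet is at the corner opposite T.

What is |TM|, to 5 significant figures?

56.360

The virtual corner opposite T is at (33.900, 47.900). A1 meets FC tangentially, so DC is at right angles to FC and the tangent condition forces DM to be normal to MU, with radius 4.2, so the center D sits 4.2 in from both sides at D = (29.700, 43.700). That places the tangent points at C = (33.900, 43.700) on FC and M = (29.700, 47.900) on MU. Then |TM| = |M − T| = 56.360.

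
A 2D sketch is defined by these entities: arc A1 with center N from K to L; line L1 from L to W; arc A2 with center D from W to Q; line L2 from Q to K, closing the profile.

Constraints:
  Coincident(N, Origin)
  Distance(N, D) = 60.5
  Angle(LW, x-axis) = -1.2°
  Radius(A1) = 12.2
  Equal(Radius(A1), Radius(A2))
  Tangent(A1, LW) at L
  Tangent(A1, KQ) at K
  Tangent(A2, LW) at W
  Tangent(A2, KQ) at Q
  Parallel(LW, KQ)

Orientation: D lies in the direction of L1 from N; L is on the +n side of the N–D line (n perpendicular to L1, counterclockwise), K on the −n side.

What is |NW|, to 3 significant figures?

61.7

The slot axis is L1's direction at -1.2°, so u = (cos -1.2°, sin -1.2°) = (1.00, -0.0209) and n = (−sin -1.2°, cos -1.2°) = (0.0209, 1.00). N is at the origin and D lies 60.5 along u from N, so D = 60.5·u = (60.5, -1.27). Tangency of A1 to both parallel lines with radius 12.2 puts L and K at N ± 12.2·n: L = (0.255, 12.2), K = (-0.255, -12.2). Equal radii place W and Q the same way about D: W = D + 12.2·n = (60.7, 10.9), Q = D − 12.2·n = (60.2, -13.5). Then |NW| = |W − N| = 61.7.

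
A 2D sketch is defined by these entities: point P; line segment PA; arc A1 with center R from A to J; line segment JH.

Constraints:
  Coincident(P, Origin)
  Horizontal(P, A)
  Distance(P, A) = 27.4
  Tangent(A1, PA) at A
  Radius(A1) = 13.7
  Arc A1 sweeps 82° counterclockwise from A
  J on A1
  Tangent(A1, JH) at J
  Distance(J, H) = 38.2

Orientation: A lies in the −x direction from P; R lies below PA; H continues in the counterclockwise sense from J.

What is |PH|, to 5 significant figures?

67.856

On A1, A sits at bearing 90° from R; an 82° counterclockwise sweep puts J at bearing 172°, so J = R + 13.7·(cos 172°, sin 172°) = (-40.967, -11.793). Tangency of A1 to JH means the radius RJ is perpendicular to JH, so JH runs along (−sin 172°, cos 172°); with |JH| = 38.2, H = (-46.283, -49.622). Then |PH| = |H − P| = 67.856.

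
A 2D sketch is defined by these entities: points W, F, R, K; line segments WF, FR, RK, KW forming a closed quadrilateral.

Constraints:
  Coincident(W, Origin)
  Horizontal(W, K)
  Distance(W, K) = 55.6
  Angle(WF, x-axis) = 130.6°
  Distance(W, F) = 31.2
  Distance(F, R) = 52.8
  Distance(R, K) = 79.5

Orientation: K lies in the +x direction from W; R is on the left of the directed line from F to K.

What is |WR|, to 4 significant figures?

66.96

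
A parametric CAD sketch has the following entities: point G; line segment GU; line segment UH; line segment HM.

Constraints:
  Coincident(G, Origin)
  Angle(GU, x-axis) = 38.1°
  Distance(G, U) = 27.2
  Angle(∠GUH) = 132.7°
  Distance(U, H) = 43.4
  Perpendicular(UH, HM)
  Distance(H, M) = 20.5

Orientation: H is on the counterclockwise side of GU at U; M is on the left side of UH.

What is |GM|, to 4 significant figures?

61.85

G is at the origin; GU runs at 38.1° with length 27.2, so U = 27.2·(cos 38.1°, sin 38.1°) = (21.40, 16.78). ∠GUH = 132.7°, so UH runs at 38.1° + (180° − 132.7°) = 85.40° from the x-axis; with |UH| = 43.4, H = U + 43.4·(cos 85.40°, sin 85.40°) = (24.89, 60.04). The perpendicularity gives HM at right angles to UH; with |HM| = 20.5 on the left of UH, M = H + 20.5·(-0.9968, 0.08020) = (4.451, 61.69). Then |GM| = |M − G| = 61.85.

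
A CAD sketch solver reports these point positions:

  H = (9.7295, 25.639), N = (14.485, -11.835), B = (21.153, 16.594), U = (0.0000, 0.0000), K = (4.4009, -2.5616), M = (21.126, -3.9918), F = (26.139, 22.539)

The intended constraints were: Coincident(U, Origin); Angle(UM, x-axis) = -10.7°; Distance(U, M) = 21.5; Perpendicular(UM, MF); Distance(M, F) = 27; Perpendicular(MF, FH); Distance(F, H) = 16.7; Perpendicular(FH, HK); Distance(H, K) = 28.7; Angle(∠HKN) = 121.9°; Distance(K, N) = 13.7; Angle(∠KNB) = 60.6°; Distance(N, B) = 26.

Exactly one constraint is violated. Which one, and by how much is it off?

Distance(N, B) = 26 — off by 3.20.

U = (0.00, 0.00) ✓; UM at -10.70° ✓; |UM| = 21.50 ✓; ∠(UM, MF) = 90.00° ✓; |MF| = 27.00 ✓; ∠(MF, FH) = 90.00° ✓; |FH| = 16.70 ✓; ∠(FH, HK) = 90.00° ✓; |HK| = 28.70 ✓; ∠HKN = 121.9° ✓; |KN| = 13.70 ✓; ∠KNB = 60.60° ✓; |NB| = 29.20 ✗.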